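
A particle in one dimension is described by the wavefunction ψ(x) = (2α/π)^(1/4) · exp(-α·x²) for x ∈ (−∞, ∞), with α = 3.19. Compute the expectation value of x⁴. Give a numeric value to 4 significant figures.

⟨x⁴⟩ = ∫ x⁴·|ψ|² dx (integrals over the domain).
Gaussian moments: ∫x^(2j)·e^(−2αx²) dx = (2j−1)!!/(4α)^j · √(π/(2α)), odd powers integrate to 0; here √(π/(2α)) = 0.70172.
⟨x⁴⟩ = 0.018426.

0.01843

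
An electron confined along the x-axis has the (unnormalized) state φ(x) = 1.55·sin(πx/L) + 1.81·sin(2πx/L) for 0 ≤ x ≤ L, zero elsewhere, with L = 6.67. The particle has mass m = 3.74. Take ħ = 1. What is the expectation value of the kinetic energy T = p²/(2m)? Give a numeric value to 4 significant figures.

0.08099

T = −(ħ²/2m) d²/dx², so ⟨T⟩ = −(ħ²/2m) ∫ φ*·φ'' dx / ∫|φ|² dx; with m = 3.74.
d²/dx² sin(jπx/L) = −(jπ/L)²·sin(jπx/L); on 0 ≤ x ≤ L, ∫sin²(jπx/L) dx = L/2 and ∫sin(jπx/L)·sin(lπx/L) dx = 0 for j ≠ l, so only diagonal terms survive in ∫|φ|² and ∫φ·φ″; ∫φ·φ′ dx = [φ²/2] between the walls = 0.
State is unnormalized: ∫|φ|² dx = 18.938, and ∫φ*·(−ħ²/2m · φ'') dx = 1.5338, so ⟨T⟩ = 1.5338 / 18.938.
⟨T⟩ = 0.080990.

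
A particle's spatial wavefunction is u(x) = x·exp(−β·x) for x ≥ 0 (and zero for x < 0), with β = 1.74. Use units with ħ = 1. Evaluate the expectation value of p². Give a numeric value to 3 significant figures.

p² u = −ħ² d²u/dx²; ⟨p²⟩ = −ħ² ∫ u*·u'' dx / ∫|u|² dx.
Differentiate x·exp(−β·x) with the product rule; every integrand then reduces to terms xʲ·e^(−2βx) on [0, ∞), with ∫₀^∞ xʲ·e^(−2βx) dx = j!/(2β)^(j+1).
State is unnormalized: ∫|u|² dx = 0.047456, and ∫u*·(−ħ² u'') dx = 0.14368, so ⟨p²⟩ = 0.14368 / 0.047456.
⟨p²⟩ = 3.0276.

3.03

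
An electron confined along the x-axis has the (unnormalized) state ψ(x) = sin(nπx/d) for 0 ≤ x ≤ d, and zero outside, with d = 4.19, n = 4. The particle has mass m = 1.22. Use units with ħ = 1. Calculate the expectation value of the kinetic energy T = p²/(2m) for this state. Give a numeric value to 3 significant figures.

T = −(ħ²/2m) d²/dx², so ⟨T⟩ = −(ħ²/2m) ∫ ψ*·ψ'' dx / ∫|ψ|² dx; with m = 1.22.
d/dx sin(nπx/d) = (nπ/d)·cos(nπx/d) and d²/dx² sin(nπx/d) = −(nπ/d)²·sin(nπx/d); on 0 ≤ x ≤ d, ∫sin²(nπx/d) dx = d/2 and ∫sin(nπx/d)·cos(nπx/d) dx = 0.
State is unnormalized: ∫|ψ|² dx = 2.0950, and ∫ψ*·(−ħ²/2m · ψ'') dx = 7.7230, so ⟨T⟩ = 7.7230 / 2.0950.
⟨T⟩ = 3.6864.

3.69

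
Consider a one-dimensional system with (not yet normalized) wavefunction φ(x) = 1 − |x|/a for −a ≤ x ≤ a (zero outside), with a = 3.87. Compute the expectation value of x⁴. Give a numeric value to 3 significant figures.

6.41

⟨x⁴⟩ = ∫ x⁴·|φ|² dx / ∫|φ|² dx (integrals over the domain).
φ is even, so ∫ over [−a, a] = 2∫₀ᵃ with φ = 1 − x/a there: ∫₀ᵃ (1 − x/a)² dx = a/3, ∫₀ᵃ x²(1 − x/a)² dx = a³/30, ∫₀ᵃ x⁴(1 − x/a)² dx = a⁵/105.
State is unnormalized: ∫|φ|² dx = 2.5800, and ∫φ*·x⁴·φ dx = 16.535, so ⟨x⁴⟩ = 16.535 / 2.5800.
⟨x⁴⟩ = 6.4088.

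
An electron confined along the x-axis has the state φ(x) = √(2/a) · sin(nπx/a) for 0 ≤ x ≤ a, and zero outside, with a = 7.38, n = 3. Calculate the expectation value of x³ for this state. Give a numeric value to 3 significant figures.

97.1

⟨x³⟩ = ∫ x³·|φ|² dx (integrals over the domain).
With sin²θ = (1 − cos2θ)/2 on 0 ≤ x ≤ a: ∫sin²(nπx/a) dx = a/2, ∫x·sin²(nπx/a) dx = a²/4, ∫x²·sin²(nπx/a) dx = a³·(1/6 − 1/(4n²π²)); higher powers xᵏ the same way, integrating xᵏ·cos(2nπx/a) by parts.
⟨x³⟩ = 97.093.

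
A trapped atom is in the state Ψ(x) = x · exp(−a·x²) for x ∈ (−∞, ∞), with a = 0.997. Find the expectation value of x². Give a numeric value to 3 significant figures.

0.752

⟨x²⟩ = ∫ x²·|Ψ|² dx / ∫|Ψ|² dx (integrals over the domain).
Expand each integrand as polynomial × e^(−2ax²) and use ∫x^(2j)·e^(−2ax²) dx = (2j−1)!!/(4a)^j · √(π/(2a)), odd powers → 0; here √(π/(2a)) = 1.2552.
State is unnormalized: ∫|Ψ|² dx = 0.31474, and ∫Ψ*·x²·Ψ dx = 0.23677, so ⟨x²⟩ = 0.23677 / 0.31474.
⟨x²⟩ = 0.75226.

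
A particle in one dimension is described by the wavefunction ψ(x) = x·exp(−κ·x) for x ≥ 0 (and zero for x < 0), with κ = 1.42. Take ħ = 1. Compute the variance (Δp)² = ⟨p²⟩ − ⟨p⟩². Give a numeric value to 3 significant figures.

Compute ⟨p⟩ and ⟨p²⟩ separately; (Δp)² = ⟨p²⟩ − ⟨p⟩².
Differentiate x·exp(−κ·x) with the product rule; every integrand then reduces to terms xʲ·e^(−2κx) on [0, ∞), with ∫₀^∞ xʲ·e^(−2κx) dx = j!/(2κ)^(j+1).
Normalization: ∫|ψ|² dx = 0.087312.
⟨p⟩ = 0.0000 and ⟨p²⟩ = 2.0164.
(Δp)² = 2.0164 − (0.0000)² = 2.0164.

2.02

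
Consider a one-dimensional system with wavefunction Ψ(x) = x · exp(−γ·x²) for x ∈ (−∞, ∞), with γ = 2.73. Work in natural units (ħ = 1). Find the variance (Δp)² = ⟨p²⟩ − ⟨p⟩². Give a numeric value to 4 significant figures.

Compute ⟨p⟩ and ⟨p²⟩ separately; (Δp)² = ⟨p²⟩ − ⟨p⟩².
Expand each integrand as polynomial × e^(−2γx²) and use ∫x^(2j)·e^(−2γx²) dx = (2j−1)!!/(4γ)^j · √(π/(2γ)), odd powers → 0; here √(π/(2γ)) = 0.75854. Differentiate with the product rule, d/dx e^(−γx²) = −2γx·e^(−γx²).
Normalization: ∫|Ψ|² dx = 0.069463.
⟨p⟩ = 0.0000 and ⟨p²⟩ = 8.1900.
(Δp)² = 8.1900 − (0.0000)² = 8.1900.

8.190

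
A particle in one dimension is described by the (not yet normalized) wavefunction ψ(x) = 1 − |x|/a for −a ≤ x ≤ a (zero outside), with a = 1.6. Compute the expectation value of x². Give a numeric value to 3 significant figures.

⟨x²⟩ = ∫ x²·|ψ|² dx / ∫|ψ|² dx (integrals over the domain).
ψ is even, so ∫ over [−a, a] = 2∫₀ᵃ with ψ = 1 − x/a there: ∫₀ᵃ (1 − x/a)² dx = a/3, ∫₀ᵃ x²(1 − x/a)² dx = a³/30, ∫₀ᵃ x⁴(1 − x/a)² dx = a⁵/105.
State is unnormalized: ∫|ψ|² dx = 1.0667, and ∫ψ*·x²·ψ dx = 0.27307, so ⟨x²⟩ = 0.27307 / 1.0667.
⟨x²⟩ = 0.25600.

0.256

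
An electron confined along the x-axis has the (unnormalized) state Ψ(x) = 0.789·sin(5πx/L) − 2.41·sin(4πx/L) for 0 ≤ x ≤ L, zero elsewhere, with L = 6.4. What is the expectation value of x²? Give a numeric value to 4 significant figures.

18.38

⟨x²⟩ = ∫ x²·|Ψ|² dx / ∫|Ψ|² dx (integrals over the domain).
On 0 ≤ x ≤ L (j ≠ l): ∫sin²(jπx/L) dx = L/2, ∫sin(jπx/L)·sin(lπx/L) dx = 0; diagonal moments ∫x·sin²(jπx/L) dx = L²/4, ∫x²·sin²(jπx/L) dx = L³·(1/6 − 1/(4j²π²)); cross terms ∫x·sin(jπx/L)·sin(lπx/L) dx = 0 for j + l even and −4jlL²/(π²(j² − l²)²) for j + l odd, ∫x²·sin(jπx/L)·sin(lπx/L) dx = (−1)^(j+l)·4jlL³/(π²(j² − l²)²); higher powers the same way via product-to-sum and parts.
State is unnormalized: ∫|Ψ|² dx = 20.578, and ∫Ψ*·x²·Ψ dx = 378.15, so ⟨x²⟩ = 378.15 / 20.578.
⟨x²⟩ = 18.376.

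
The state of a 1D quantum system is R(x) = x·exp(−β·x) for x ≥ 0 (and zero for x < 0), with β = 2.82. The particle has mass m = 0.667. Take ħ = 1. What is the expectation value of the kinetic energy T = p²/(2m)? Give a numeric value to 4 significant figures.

T = −(ħ²/2m) d²/dx², so ⟨T⟩ = −(ħ²/2m) ∫ R*·R'' dx / ∫|R|² dx; with m = 0.667.
Differentiate x·exp(−β·x) with the product rule; every integrand then reduces to terms xʲ·e^(−2βx) on [0, ∞), with ∫₀^∞ xʲ·e^(−2βx) dx = j!/(2β)^(j+1).
State is unnormalized: ∫|R|² dx = 0.011148, and ∫R*·(−ħ²/2m · R'') dx = 0.066456, so ⟨T⟩ = 0.066456 / 0.011148.
⟨T⟩ = 5.9613.

5.961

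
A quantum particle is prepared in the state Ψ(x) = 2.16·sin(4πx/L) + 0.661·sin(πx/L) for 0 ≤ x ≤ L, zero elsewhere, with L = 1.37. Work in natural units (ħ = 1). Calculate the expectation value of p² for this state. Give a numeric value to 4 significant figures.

77.38

p² Ψ = −ħ² d²Ψ/dx²; ⟨p²⟩ = −ħ² ∫ Ψ*·Ψ'' dx / ∫|Ψ|² dx.
d²/dx² sin(jπx/L) = −(jπ/L)²·sin(jπx/L); on 0 ≤ x ≤ L, ∫sin²(jπx/L) dx = L/2 and ∫sin(jπx/L)·sin(lπx/L) dx = 0 for j ≠ l, so only diagonal terms survive in ∫|Ψ|² and ∫Ψ·Ψ″; ∫Ψ·Ψ′ dx = [Ψ²/2] between the walls = 0.
State is unnormalized: ∫|Ψ|² dx = 3.4952, and ∫Ψ*·(−ħ² Ψ'') dx = 270.47, so ⟨p²⟩ = 270.47 / 3.4952.
⟨p²⟩ = 77.381.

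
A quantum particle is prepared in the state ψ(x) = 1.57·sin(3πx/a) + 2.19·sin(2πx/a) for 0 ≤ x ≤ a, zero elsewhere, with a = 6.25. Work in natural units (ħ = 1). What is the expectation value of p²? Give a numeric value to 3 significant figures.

1.44

p² ψ = −ħ² d²ψ/dx²; ⟨p²⟩ = −ħ² ∫ ψ*·ψ'' dx / ∫|ψ|² dx.
d²/dx² sin(jπx/a) = −(jπ/a)²·sin(jπx/a); on 0 ≤ x ≤ a, ∫sin²(jπx/a) dx = a/2 and ∫sin(jπx/a)·sin(lπx/a) dx = 0 for j ≠ l, so only diagonal terms survive in ∫|ψ|² and ∫ψ·ψ″; ∫ψ·ψ′ dx = [ψ²/2] between the walls = 0.
State is unnormalized: ∫|ψ|² dx = 22.691, and ∫ψ*·(−ħ² ψ'') dx = 32.663, so ⟨p²⟩ = 32.663 / 22.691.
⟨p²⟩ = 1.4395.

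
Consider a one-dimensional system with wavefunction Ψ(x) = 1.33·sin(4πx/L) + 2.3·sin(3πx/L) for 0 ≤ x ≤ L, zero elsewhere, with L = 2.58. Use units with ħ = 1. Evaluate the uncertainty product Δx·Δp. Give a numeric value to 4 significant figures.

2.274

Δx = √(⟨x²⟩−⟨x⟩²), Δp = √(⟨p²⟩−⟨p⟩²).
On 0 ≤ x ≤ L (j ≠ l): ∫sin²(jπx/L) dx = L/2, ∫sin(jπx/L)·sin(lπx/L) dx = 0; diagonal moments ∫x·sin²(jπx/L) dx = L²/4, ∫x²·sin²(jπx/L) dx = L³·(1/6 − 1/(4j²π²)); cross terms ∫x·sin(jπx/L)·sin(lπx/L) dx = 0 for j + l even and −4jlL²/(π²(j² − l²)²) for j + l odd, ∫x²·sin(jπx/L)·sin(lπx/L) dx = (−1)^(j+l)·4jlL³/(π²(j² − l²)²); higher powers the same way via product-to-sum and parts. d²/dx² sin(jπx/L) = −(jπ/L)²·sin(jπx/L); on 0 ≤ x ≤ L, ∫sin²(jπx/L) dx = L/2 and ∫sin(jπx/L)·sin(lπx/L) dx = 0 for j ≠ l, so only diagonal terms survive in ∫|Ψ|² and ∫Ψ·Ψ″; ∫Ψ·Ψ′ dx = [Ψ²/2] between the walls = 0.
Normalization: ∫|Ψ|² dx = 9.1060.
⟨x⟩ = 0.84612, ⟨x²⟩ = 1.0402 ⇒ Δx = 0.56948.
⟨p⟩ = 0.0000, ⟨p²⟩ = 15.945 ⇒ Δp = 3.9932.
Δx·Δp = 2.2740.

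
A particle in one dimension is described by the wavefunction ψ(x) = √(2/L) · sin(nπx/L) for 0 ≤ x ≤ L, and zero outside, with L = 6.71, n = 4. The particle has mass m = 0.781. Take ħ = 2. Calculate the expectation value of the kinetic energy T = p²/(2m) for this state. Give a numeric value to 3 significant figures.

T = −(ħ²/2m) d²/dx², so ⟨T⟩ = −(ħ²/2m) ∫ ψ*·ψ'' dx; with m = 0.781.
d/dx sin(nπx/L) = (nπ/L)·cos(nπx/L) and d²/dx² sin(nπx/L) = −(nπ/L)²·sin(nπx/L); on 0 ≤ x ≤ L, ∫sin²(nπx/L) dx = L/2 and ∫sin(nπx/L)·cos(nπx/L) dx = 0.
⟨T⟩ = 8.9816.

8.98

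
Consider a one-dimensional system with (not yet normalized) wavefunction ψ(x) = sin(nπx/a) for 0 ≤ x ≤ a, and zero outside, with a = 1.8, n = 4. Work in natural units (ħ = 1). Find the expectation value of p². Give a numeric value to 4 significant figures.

48.74

p² ψ = −ħ² d²ψ/dx²; ⟨p²⟩ = −ħ² ∫ ψ*·ψ'' dx / ∫|ψ|² dx.
d/dx sin(nπx/a) = (nπ/a)·cos(nπx/a) and d²/dx² sin(nπx/a) = −(nπ/a)²·sin(nπx/a); on 0 ≤ x ≤ a, ∫sin²(nπx/a) dx = a/2 and ∫sin(nπx/a)·cos(nπx/a) dx = 0.
State is unnormalized: ∫|ψ|² dx = 0.90000, and ∫ψ*·(−ħ² ψ'') dx = 43.865, so ⟨p²⟩ = 43.865 / 0.90000.
⟨p²⟩ = 48.739.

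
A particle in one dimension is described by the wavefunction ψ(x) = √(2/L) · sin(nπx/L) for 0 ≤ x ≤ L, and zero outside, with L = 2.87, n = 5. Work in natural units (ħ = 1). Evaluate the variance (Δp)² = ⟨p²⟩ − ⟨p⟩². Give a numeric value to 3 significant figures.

Compute ⟨p⟩ and ⟨p²⟩ separately; (Δp)² = ⟨p²⟩ − ⟨p⟩².
d/dx sin(nπx/L) = (nπ/L)·cos(nπx/L) and d²/dx² sin(nπx/L) = −(nπ/L)²·sin(nπx/L); on 0 ≤ x ≤ L, ∫sin²(nπx/L) dx = L/2 and ∫sin(nπx/L)·cos(nπx/L) dx = 0.
⟨p⟩ = 0.0000 and ⟨p²⟩ = 29.955.
(Δp)² = 29.955 − (0.0000)² = 29.955.

30.0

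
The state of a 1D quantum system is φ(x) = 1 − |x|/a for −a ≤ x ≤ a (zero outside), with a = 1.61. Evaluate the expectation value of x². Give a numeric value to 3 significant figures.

⟨x²⟩ = ∫ x²·|φ|² dx / ∫|φ|² dx (integrals over the domain).
φ is even, so ∫ over [−a, a] = 2∫₀ᵃ with φ = 1 − x/a there: ∫₀ᵃ (1 − x/a)² dx = a/3, ∫₀ᵃ x²(1 − x/a)² dx = a³/30, ∫₀ᵃ x⁴(1 − x/a)² dx = a⁵/105.
State is unnormalized: ∫|φ|² dx = 1.0733, and ∫φ*·x²·φ dx = 0.27822, so ⟨x²⟩ = 0.27822 / 1.0733.
⟨x²⟩ = 0.25921.

0.259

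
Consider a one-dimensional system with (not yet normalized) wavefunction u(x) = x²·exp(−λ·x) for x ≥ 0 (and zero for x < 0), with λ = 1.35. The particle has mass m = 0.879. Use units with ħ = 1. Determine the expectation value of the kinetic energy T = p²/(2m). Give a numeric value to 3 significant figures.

T = −(ħ²/2m) d²/dx², so ⟨T⟩ = −(ħ²/2m) ∫ u*·u'' dx / ∫|u|² dx; with m = 0.879.
Differentiate x²·exp(−λ·x) with the product rule; every integrand then reduces to terms xʲ·e^(−2λx) on [0, ∞), with ∫₀^∞ xʲ·e^(−2λx) dx = j!/(2λ)^(j+1).
State is unnormalized: ∫|u|² dx = 0.16726, and ∫u*·(−ħ²/2m · u'') dx = 0.057799, so ⟨T⟩ = 0.057799 / 0.16726.
⟨T⟩ = 0.34556.

0.346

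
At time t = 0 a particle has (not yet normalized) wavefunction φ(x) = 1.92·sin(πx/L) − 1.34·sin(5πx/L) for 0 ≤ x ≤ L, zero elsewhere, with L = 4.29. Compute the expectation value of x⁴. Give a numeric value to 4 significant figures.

43.50

⟨x⁴⟩ = ∫ x⁴·|φ|² dx / ∫|φ|² dx (integrals over the domain).
On 0 ≤ x ≤ L (j ≠ l): ∫sin²(jπx/L) dx = L/2, ∫sin(jπx/L)·sin(lπx/L) dx = 0; diagonal moments ∫x·sin²(jπx/L) dx = L²/4, ∫x²·sin²(jπx/L) dx = L³·(1/6 − 1/(4j²π²)); cross terms ∫x·sin(jπx/L)·sin(lπx/L) dx = 0 for j + l even and −4jlL²/(π²(j² − l²)²) for j + l odd, ∫x²·sin(jπx/L)·sin(lπx/L) dx = (−1)^(j+l)·4jlL³/(π²(j² − l²)²); higher powers the same way via product-to-sum and parts.
State is unnormalized: ∫|φ|² dx = 11.759, and ∫φ*·x⁴·φ dx = 511.47, so ⟨x⁴⟩ = 511.47 / 11.759.
⟨x⁴⟩ = 43.497.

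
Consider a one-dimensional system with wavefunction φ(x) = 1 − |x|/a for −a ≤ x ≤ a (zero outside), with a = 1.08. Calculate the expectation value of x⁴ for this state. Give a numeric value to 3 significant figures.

0.0389

⟨x⁴⟩ = ∫ x⁴·|φ|² dx / ∫|φ|² dx (integrals over the domain).
φ is even, so ∫ over [−a, a] = 2∫₀ᵃ with φ = 1 − x/a there: ∫₀ᵃ (1 − x/a)² dx = a/3, ∫₀ᵃ x²(1 − x/a)² dx = a³/30, ∫₀ᵃ x⁴(1 − x/a)² dx = a⁵/105.
State is unnormalized: ∫|φ|² dx = 0.72000, and ∫φ*·x⁴·φ dx = 0.027987, so ⟨x⁴⟩ = 0.027987 / 0.72000.
⟨x⁴⟩ = 0.038871.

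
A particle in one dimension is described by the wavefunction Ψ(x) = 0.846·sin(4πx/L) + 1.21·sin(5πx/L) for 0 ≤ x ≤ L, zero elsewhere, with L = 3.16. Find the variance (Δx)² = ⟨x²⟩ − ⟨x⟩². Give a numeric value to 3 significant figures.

Compute ⟨x⟩ and ⟨x²⟩ separately, then (Δx)² = ⟨x²⟩ − ⟨x⟩².
On 0 ≤ x ≤ L (j ≠ l): ∫sin²(jπx/L) dx = L/2, ∫sin(jπx/L)·sin(lπx/L) dx = 0; diagonal moments ∫x·sin²(jπx/L) dx = L²/4, ∫x²·sin²(jπx/L) dx = L³·(1/6 − 1/(4j²π²)); cross terms ∫x·sin(jπx/L)·sin(lπx/L) dx = 0 for j + l even and −4jlL²/(π²(j² − l²)²) for j + l odd, ∫x²·sin(jπx/L)·sin(lπx/L) dx = (−1)^(j+l)·4jlL³/(π²(j² − l²)²); higher powers the same way via product-to-sum and parts.
Normalization: ∫|Ψ|² dx = 3.4441.
⟨x⟩ = 0.98600 and ⟨x²⟩ = 1.4275.
(Δx)² = 1.4275 − (0.98600)² = 0.45532.

0.455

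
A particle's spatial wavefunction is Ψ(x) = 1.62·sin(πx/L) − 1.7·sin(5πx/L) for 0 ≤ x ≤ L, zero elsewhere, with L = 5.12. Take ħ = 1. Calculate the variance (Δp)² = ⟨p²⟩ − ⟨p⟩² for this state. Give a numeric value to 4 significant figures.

5.112

Compute ⟨p⟩ and ⟨p²⟩ separately; (Δp)² = ⟨p²⟩ − ⟨p⟩².
d²/dx² sin(jπx/L) = −(jπ/L)²·sin(jπx/L); on 0 ≤ x ≤ L, ∫sin²(jπx/L) dx = L/2 and ∫sin(jπx/L)·sin(lπx/L) dx = 0 for j ≠ l, so only diagonal terms survive in ∫|Ψ|² and ∫Ψ·Ψ″; ∫Ψ·Ψ′ dx = [Ψ²/2] between the walls = 0.
Normalization: ∫|Ψ|² dx = 14.117.
⟨p⟩ = 0.0000 and ⟨p²⟩ = 5.1120.
(Δp)² = 5.1120 − (0.0000)² = 5.1120.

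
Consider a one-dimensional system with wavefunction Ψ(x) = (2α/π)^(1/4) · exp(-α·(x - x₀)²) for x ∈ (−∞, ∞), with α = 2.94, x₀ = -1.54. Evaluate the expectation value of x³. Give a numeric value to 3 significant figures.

⟨x³⟩ = ∫ x³·|Ψ|² dx (integrals over the domain).
Gaussian moments (u = x − x₀): ∫u^(2j)·e^(−2αu²) du = (2j−1)!!/(4α)^j · √(π/(2α)), odd powers integrate to 0; here √(π/(2α)) = 0.73095.
⟨x³⟩ = -4.0451.

-4.05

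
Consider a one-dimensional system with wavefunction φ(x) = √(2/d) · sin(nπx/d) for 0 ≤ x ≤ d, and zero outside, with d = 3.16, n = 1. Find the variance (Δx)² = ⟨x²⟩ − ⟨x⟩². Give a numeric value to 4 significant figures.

0.3263

Compute ⟨x⟩ and ⟨x²⟩ separately, then (Δx)² = ⟨x²⟩ − ⟨x⟩².
With sin²θ = (1 − cos2θ)/2 on 0 ≤ x ≤ d: ∫sin²(nπx/d) dx = d/2, ∫x·sin²(nπx/d) dx = d²/4, ∫x²·sin²(nπx/d) dx = d³·(1/6 − 1/(4n²π²)); higher powers xᵏ the same way, integrating xᵏ·cos(2nπx/d) by parts.
⟨x⟩ = 1.5800 and ⟨x²⟩ = 2.8227.
(Δx)² = 2.8227 − (1.5800)² = 0.32626.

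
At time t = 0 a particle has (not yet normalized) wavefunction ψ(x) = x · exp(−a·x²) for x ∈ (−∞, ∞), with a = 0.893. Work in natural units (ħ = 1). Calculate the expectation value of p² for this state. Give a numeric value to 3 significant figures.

2.68

p² ψ = −ħ² d²ψ/dx²; ⟨p²⟩ = −ħ² ∫ ψ*·ψ'' dx / ∫|ψ|² dx.
Expand each integrand as polynomial × e^(−2ax²) and use ∫x^(2j)·e^(−2ax²) dx = (2j−1)!!/(4a)^j · √(π/(2a)), odd powers → 0; here √(π/(2a)) = 1.3263. Differentiate with the product rule, d/dx e^(−ax²) = −2ax·e^(−ax²).
State is unnormalized: ∫|ψ|² dx = 0.37130, and ∫ψ*·(−ħ² ψ'') dx = 0.99471, so ⟨p²⟩ = 0.99471 / 0.37130.
⟨p²⟩ = 2.6790.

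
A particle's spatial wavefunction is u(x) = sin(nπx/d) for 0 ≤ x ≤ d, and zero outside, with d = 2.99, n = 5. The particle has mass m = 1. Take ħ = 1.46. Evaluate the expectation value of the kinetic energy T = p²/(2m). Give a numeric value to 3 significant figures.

29.4

T = −(ħ²/2m) d²/dx², so ⟨T⟩ = −(ħ²/2m) ∫ u*·u'' dx / ∫|u|² dx; with m = 1.
d/dx sin(nπx/d) = (nπ/d)·cos(nπx/d) and d²/dx² sin(nπx/d) = −(nπ/d)²·sin(nπx/d); on 0 ≤ x ≤ d, ∫sin²(nπx/d) dx = d/2 and ∫sin(nπx/d)·cos(nπx/d) dx = 0.
State is unnormalized: ∫|u|² dx = 1.4950, and ∫u*·(−ħ²/2m · u'') dx = 43.976, so ⟨T⟩ = 43.976 / 1.4950.
⟨T⟩ = 29.415.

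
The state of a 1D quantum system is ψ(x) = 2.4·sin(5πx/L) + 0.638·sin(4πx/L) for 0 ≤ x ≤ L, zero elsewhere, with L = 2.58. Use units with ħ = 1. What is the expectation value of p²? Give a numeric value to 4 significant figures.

p² ψ = −ħ² d²ψ/dx²; ⟨p²⟩ = −ħ² ∫ ψ*·ψ'' dx / ∫|ψ|² dx.
d²/dx² sin(jπx/L) = −(jπ/L)²·sin(jπx/L); on 0 ≤ x ≤ L, ∫sin²(jπx/L) dx = L/2 and ∫sin(jπx/L)·sin(lπx/L) dx = 0 for j ≠ l, so only diagonal terms survive in ∫|ψ|² and ∫ψ·ψ″; ∫ψ·ψ′ dx = [ψ²/2] between the walls = 0.
State is unnormalized: ∫|ψ|² dx = 7.9555, and ∫ψ*·(−ħ² ψ'') dx = 287.89, so ⟨p²⟩ = 287.89 / 7.9555.
⟨p²⟩ = 36.187.

36.19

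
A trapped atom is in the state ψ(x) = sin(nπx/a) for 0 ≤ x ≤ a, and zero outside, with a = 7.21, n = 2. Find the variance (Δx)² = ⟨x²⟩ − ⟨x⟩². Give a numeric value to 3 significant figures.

Compute ⟨x⟩ and ⟨x²⟩ separately, then (Δx)² = ⟨x²⟩ − ⟨x⟩².
With sin²θ = (1 − cos2θ)/2 on 0 ≤ x ≤ a: ∫sin²(nπx/a) dx = a/2, ∫x·sin²(nπx/a) dx = a²/4, ∫x²·sin²(nπx/a) dx = a³·(1/6 − 1/(4n²π²)); higher powers xᵏ the same way, integrating xᵏ·cos(2nπx/a) by parts.
Normalization: ∫|ψ|² dx = 3.6050.
⟨x⟩ = 3.6050 and ⟨x²⟩ = 16.670.
(Δx)² = 16.670 − (3.6050)² = 3.6736.

3.67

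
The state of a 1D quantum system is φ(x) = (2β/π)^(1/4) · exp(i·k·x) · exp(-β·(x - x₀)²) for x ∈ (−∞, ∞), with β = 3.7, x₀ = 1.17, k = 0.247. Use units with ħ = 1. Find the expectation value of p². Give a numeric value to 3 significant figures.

3.76

p² φ = −ħ² d²φ/dx²; ⟨p²⟩ = −ħ² ∫ φ*·φ'' dx.
Gaussian moments (u = x − x₀): ∫u^(2j)·e^(−2βu²) du = (2j−1)!!/(4β)^j · √(π/(2β)), odd powers integrate to 0; here √(π/(2β)) = 0.65157. Derivatives: φ′ = (ik − 2βu)·φ, φ″ = ((ik − 2βu)² − 2β)·φ; the odd-in-u pieces drop out.
⟨p²⟩ = 3.7610.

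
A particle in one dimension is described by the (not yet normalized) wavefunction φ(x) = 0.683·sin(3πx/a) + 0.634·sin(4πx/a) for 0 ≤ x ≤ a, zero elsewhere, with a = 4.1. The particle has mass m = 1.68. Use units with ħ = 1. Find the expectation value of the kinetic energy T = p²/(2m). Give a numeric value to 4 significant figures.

2.139

T = −(ħ²/2m) d²/dx², so ⟨T⟩ = −(ħ²/2m) ∫ φ*·φ'' dx / ∫|φ|² dx; with m = 1.68.
d²/dx² sin(jπx/a) = −(jπ/a)²·sin(jπx/a); on 0 ≤ x ≤ a, ∫sin²(jπx/a) dx = a/2 and ∫sin(jπx/a)·sin(lπx/a) dx = 0 for j ≠ l, so only diagonal terms survive in ∫|φ|² and ∫φ·φ″; ∫φ·φ′ dx = [φ²/2] between the walls = 0.
State is unnormalized: ∫|φ|² dx = 1.7803, and ∫φ*·(−ħ²/2m · φ'') dx = 3.8077, so ⟨T⟩ = 3.8077 / 1.7803.
⟨T⟩ = 2.1388.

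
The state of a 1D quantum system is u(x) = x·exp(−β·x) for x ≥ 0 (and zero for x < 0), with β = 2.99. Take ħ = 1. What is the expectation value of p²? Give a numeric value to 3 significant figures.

p² u = −ħ² d²u/dx²; ⟨p²⟩ = −ħ² ∫ u*·u'' dx / ∫|u|² dx.
Differentiate x·exp(−β·x) with the product rule; every integrand then reduces to terms xʲ·e^(−2βx) on [0, ∞), with ∫₀^∞ xʲ·e^(−2βx) dx = j!/(2β)^(j+1).
State is unnormalized: ∫|u|² dx = 0.0093525, and ∫u*·(−ħ² u'') dx = 0.083612, so ⟨p²⟩ = 0.083612 / 0.0093525.
⟨p²⟩ = 8.9401.

8.94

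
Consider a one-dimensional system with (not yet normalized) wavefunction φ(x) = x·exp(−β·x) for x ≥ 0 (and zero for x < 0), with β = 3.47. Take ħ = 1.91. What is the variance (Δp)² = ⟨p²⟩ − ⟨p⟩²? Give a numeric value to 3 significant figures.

Compute ⟨p⟩ and ⟨p²⟩ separately; (Δp)² = ⟨p²⟩ − ⟨p⟩².
Differentiate x·exp(−β·x) with the product rule; every integrand then reduces to terms xʲ·e^(−2βx) on [0, ∞), with ∫₀^∞ xʲ·e^(−2βx) dx = j!/(2β)^(j+1).
Normalization: ∫|φ|² dx = 0.0059834.
⟨p⟩ = 0.0000 and ⟨p²⟩ = 43.926.
(Δp)² = 43.926 − (0.0000)² = 43.926.

43.9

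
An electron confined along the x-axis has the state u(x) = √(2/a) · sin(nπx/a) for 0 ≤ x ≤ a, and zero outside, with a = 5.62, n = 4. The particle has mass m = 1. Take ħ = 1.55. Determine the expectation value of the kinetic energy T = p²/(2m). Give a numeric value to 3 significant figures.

6.01

T = −(ħ²/2m) d²/dx², so ⟨T⟩ = −(ħ²/2m) ∫ u*·u'' dx; with m = 1.
d/dx sin(nπx/a) = (nπ/a)·cos(nπx/a) and d²/dx² sin(nπx/a) = −(nπ/a)²·sin(nπx/a); on 0 ≤ x ≤ a, ∫sin²(nπx/a) dx = a/2 and ∫sin(nπx/a)·cos(nπx/a) dx = 0.
⟨T⟩ = 6.0059.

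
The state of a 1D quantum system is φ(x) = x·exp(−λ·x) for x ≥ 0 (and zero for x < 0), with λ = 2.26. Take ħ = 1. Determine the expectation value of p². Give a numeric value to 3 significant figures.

p² φ = −ħ² d²φ/dx²; ⟨p²⟩ = −ħ² ∫ φ*·φ'' dx / ∫|φ|² dx.
Differentiate x·exp(−λ·x) with the product rule; every integrand then reduces to terms xʲ·e^(−2λx) on [0, ∞), with ∫₀^∞ xʲ·e^(−2λx) dx = j!/(2λ)^(j+1).
State is unnormalized: ∫|φ|² dx = 0.021658, and ∫φ*·(−ħ² φ'') dx = 0.11062, so ⟨p²⟩ = 0.11062 / 0.021658.
⟨p²⟩ = 5.1076.

5.11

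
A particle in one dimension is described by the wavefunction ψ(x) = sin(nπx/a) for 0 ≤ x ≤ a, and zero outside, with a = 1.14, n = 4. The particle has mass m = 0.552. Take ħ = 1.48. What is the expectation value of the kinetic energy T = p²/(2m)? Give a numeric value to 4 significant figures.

T = −(ħ²/2m) d²/dx², so ⟨T⟩ = −(ħ²/2m) ∫ ψ*·ψ'' dx / ∫|ψ|² dx; with m = 0.552.
d/dx sin(nπx/a) = (nπ/a)·cos(nπx/a) and d²/dx² sin(nπx/a) = −(nπ/a)²·sin(nπx/a); on 0 ≤ x ≤ a, ∫sin²(nπx/a) dx = a/2 and ∫sin(nπx/a)·cos(nπx/a) dx = 0.
State is unnormalized: ∫|ψ|² dx = 0.57000, and ∫ψ*·(−ħ²/2m · ψ'') dx = 137.42, so ⟨T⟩ = 137.42 / 0.57000.
⟨T⟩ = 241.08.

241.1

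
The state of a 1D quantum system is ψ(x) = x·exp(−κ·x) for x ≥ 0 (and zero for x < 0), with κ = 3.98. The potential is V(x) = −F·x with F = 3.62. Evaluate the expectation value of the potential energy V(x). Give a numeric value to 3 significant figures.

⟨V⟩ = ∫ V(x)·|ψ|² dx / ∫|ψ|² dx.
Every integrand reduces to terms xʲ·e^(−2κx) on [0, ∞); use ∫₀^∞ xʲ·e^(−2κx) dx = j!/(2κ)^(j+1).
State is unnormalized: ∫|ψ|² dx = 0.0039654, and ∫ψ*·V(x)·ψ dx = -0.0054101, so ⟨V⟩ = -0.0054101 / 0.0039654.
⟨V⟩ = -1.3643.

-1.36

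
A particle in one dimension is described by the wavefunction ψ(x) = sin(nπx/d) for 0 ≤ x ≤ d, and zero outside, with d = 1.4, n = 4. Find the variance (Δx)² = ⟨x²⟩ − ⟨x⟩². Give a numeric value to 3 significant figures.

0.157

Compute ⟨x⟩ and ⟨x²⟩ separately, then (Δx)² = ⟨x²⟩ − ⟨x⟩².
With sin²θ = (1 − cos2θ)/2 on 0 ≤ x ≤ d: ∫sin²(nπx/d) dx = d/2, ∫x·sin²(nπx/d) dx = d²/4, ∫x²·sin²(nπx/d) dx = d³·(1/6 − 1/(4n²π²)); higher powers xᵏ the same way, integrating xᵏ·cos(2nπx/d) by parts.
Normalization: ∫|ψ|² dx = 0.70000.
⟨x⟩ = 0.70000 and ⟨x²⟩ = 0.64713.
(Δx)² = 0.64713 − (0.70000)² = 0.15713.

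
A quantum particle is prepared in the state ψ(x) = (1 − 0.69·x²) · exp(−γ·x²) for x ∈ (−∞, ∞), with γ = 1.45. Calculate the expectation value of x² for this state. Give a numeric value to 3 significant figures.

0.107

⟨x²⟩ = ∫ x²·|ψ|² dx / ∫|ψ|² dx (integrals over the domain).
Expand each integrand as polynomial × e^(−2γx²) and use ∫x^(2j)·e^(−2γx²) dx = (2j−1)!!/(4γ)^j · √(π/(2γ)), odd powers → 0; here √(π/(2γ)) = 1.0408.
State is unnormalized: ∫|ψ|² dx = 0.83737, and ∫ψ*·x²·ψ dx = 0.089457, so ⟨x²⟩ = 0.089457 / 0.83737.
⟨x²⟩ = 0.10683.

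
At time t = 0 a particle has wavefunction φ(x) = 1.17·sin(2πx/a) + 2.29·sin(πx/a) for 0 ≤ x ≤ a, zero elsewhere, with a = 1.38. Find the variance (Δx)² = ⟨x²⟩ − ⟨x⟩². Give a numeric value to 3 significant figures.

Compute ⟨x⟩ and ⟨x²⟩ separately, then (Δx)² = ⟨x²⟩ − ⟨x⟩².
On 0 ≤ x ≤ a (j ≠ l): ∫sin²(jπx/a) dx = a/2, ∫sin(jπx/a)·sin(lπx/a) dx = 0; diagonal moments ∫x·sin²(jπx/a) dx = a²/4, ∫x²·sin²(jπx/a) dx = a³·(1/6 − 1/(4j²π²)); cross terms ∫x·sin(jπx/a)·sin(lπx/a) dx = 0 for j + l even and −4jla²/(π²(j² − l²)²) for j + l odd, ∫x²·sin(jπx/a)·sin(lπx/a) dx = (−1)^(j+l)·4jla³/(π²(j² − l²)²); higher powers the same way via product-to-sum and parts.
Normalization: ∫|φ|² dx = 4.5630.
⟨x⟩ = 0.48858 and ⟨x²⟩ = 0.27534.
(Δx)² = 0.27534 − (0.48858)² = 0.036629.

0.0366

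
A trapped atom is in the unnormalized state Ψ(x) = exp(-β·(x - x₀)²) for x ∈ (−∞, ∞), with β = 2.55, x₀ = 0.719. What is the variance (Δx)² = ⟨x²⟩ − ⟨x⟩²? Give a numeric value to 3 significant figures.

0.0980

Compute ⟨x⟩ and ⟨x²⟩ separately, then (Δx)² = ⟨x²⟩ − ⟨x⟩².
Gaussian moments (u = x − x₀): ∫u^(2j)·e^(−2βu²) du = (2j−1)!!/(4β)^j · √(π/(2β)), odd powers integrate to 0; here √(π/(2β)) = 0.78486.
Normalization: ∫|Ψ|² dx = 0.78486.
⟨x⟩ = 0.71900 and ⟨x²⟩ = 0.61500.
(Δx)² = 0.61500 − (0.71900)² = 0.098039.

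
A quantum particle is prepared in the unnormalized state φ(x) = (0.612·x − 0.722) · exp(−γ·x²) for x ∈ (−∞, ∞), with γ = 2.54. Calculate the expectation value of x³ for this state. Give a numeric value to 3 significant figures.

-0.0460

⟨x³⟩ = ∫ x³·|φ|² dx / ∫|φ|² dx (integrals over the domain).
Expand each integrand as polynomial × e^(−2γx²) and use ∫x^(2j)·e^(−2γx²) dx = (2j−1)!!/(4γ)^j · √(π/(2γ)), odd powers → 0; here √(π/(2γ)) = 0.78640.
State is unnormalized: ∫|φ|² dx = 0.43893, and ∫φ*·x³·φ dx = -0.020197, so ⟨x³⟩ = -0.020197 / 0.43893.
⟨x³⟩ = -0.046015.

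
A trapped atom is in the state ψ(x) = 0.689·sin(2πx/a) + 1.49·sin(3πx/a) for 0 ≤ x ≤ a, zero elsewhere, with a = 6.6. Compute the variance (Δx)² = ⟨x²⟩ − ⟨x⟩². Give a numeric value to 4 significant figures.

Compute ⟨x⟩ and ⟨x²⟩ separately, then (Δx)² = ⟨x²⟩ − ⟨x⟩².
On 0 ≤ x ≤ a (j ≠ l): ∫sin²(jπx/a) dx = a/2, ∫sin(jπx/a)·sin(lπx/a) dx = 0; diagonal moments ∫x·sin²(jπx/a) dx = a²/4, ∫x²·sin²(jπx/a) dx = a³·(1/6 − 1/(4j²π²)); cross terms ∫x·sin(jπx/a)·sin(lπx/a) dx = 0 for j + l even and −4jla²/(π²(j² − l²)²) for j + l odd, ∫x²·sin(jπx/a)·sin(lπx/a) dx = (−1)^(j+l)·4jla³/(π²(j² − l²)²); higher powers the same way via product-to-sum and parts.
Normalization: ∫|ψ|² dx = 8.8929.
⟨x⟩ = 2.3217 and ⟨x²⟩ = 7.7643.
(Δx)² = 7.7643 − (2.3217)² = 2.3738.

2.374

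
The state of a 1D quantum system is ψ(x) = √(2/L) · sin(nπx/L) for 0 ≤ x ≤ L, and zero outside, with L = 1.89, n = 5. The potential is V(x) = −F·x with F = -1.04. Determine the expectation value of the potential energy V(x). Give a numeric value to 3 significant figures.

⟨V⟩ = ∫ V(x)·|ψ|² dx.
With sin²θ = (1 − cos2θ)/2 on 0 ≤ x ≤ L: ∫sin²(nπx/L) dx = L/2, ∫x·sin²(nπx/L) dx = L²/4, ∫x²·sin²(nπx/L) dx = L³·(1/6 − 1/(4n²π²)); higher powers xᵏ the same way, integrating xᵏ·cos(2nπx/L) by parts.
⟨V⟩ = 0.98280.

0.983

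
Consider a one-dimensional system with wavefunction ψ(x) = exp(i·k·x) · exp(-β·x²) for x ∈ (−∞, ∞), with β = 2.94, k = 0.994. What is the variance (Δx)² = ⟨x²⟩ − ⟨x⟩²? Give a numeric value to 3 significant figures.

Compute ⟨x⟩ and ⟨x²⟩ separately, then (Δx)² = ⟨x²⟩ − ⟨x⟩².
Gaussian moments: ∫x^(2j)·e^(−2βx²) dx = (2j−1)!!/(4β)^j · √(π/(2β)), odd powers integrate to 0; here √(π/(2β)) = 0.73095.
Normalization: ∫|ψ|² dx = 0.73095.
⟨x⟩ = 0.0000 and ⟨x²⟩ = 0.085034.
(Δx)² = 0.085034 − (0.0000)² = 0.085034.

0.0850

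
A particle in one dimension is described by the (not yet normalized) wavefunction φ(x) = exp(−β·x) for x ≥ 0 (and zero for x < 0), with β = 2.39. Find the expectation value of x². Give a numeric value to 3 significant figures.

0.0875

⟨x²⟩ = ∫ x²·|φ|² dx / ∫|φ|² dx (integrals over the domain).
Every integrand reduces to terms xʲ·e^(−2βx) on [0, ∞); use ∫₀^∞ xʲ·e^(−2βx) dx = j!/(2β)^(j+1).
State is unnormalized: ∫|φ|² dx = 0.20921, and ∫φ*·x²·φ dx = 0.018312, so ⟨x²⟩ = 0.018312 / 0.20921.
⟨x²⟩ = 0.087533.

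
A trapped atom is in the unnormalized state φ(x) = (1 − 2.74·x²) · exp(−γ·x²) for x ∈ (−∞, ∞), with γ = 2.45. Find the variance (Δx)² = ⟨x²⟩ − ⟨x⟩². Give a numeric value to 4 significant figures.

Compute ⟨x⟩ and ⟨x²⟩ separately, then (Δx)² = ⟨x²⟩ − ⟨x⟩².
Expand each integrand as polynomial × e^(−2γx²) and use ∫x^(2j)·e^(−2γx²) dx = (2j−1)!!/(4γ)^j · √(π/(2γ)), odd powers → 0; here √(π/(2γ)) = 0.80071.
Normalization: ∫|φ|² dx = 0.54075.
⟨x⟩ = 0.0000 and ⟨x²⟩ = 0.074797.
(Δx)² = 0.074797 − (0.0000)² = 0.074797.

0.07480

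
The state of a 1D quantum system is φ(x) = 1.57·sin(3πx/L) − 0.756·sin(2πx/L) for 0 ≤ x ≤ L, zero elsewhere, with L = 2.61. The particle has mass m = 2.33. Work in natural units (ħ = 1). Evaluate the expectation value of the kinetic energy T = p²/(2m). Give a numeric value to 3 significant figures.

T = −(ħ²/2m) d²/dx², so ⟨T⟩ = −(ħ²/2m) ∫ φ*·φ'' dx / ∫|φ|² dx; with m = 2.33.
d²/dx² sin(jπx/L) = −(jπ/L)²·sin(jπx/L); on 0 ≤ x ≤ L, ∫sin²(jπx/L) dx = L/2 and ∫sin(jπx/L)·sin(lπx/L) dx = 0 for j ≠ l, so only diagonal terms survive in ∫|φ|² and ∫φ·φ″; ∫φ·φ′ dx = [φ²/2] between the walls = 0.
State is unnormalized: ∫|φ|² dx = 3.9625, and ∫φ*·(−ħ²/2m · φ'') dx = 9.9285, so ⟨T⟩ = 9.9285 / 3.9625.
⟨T⟩ = 2.5056.

2.51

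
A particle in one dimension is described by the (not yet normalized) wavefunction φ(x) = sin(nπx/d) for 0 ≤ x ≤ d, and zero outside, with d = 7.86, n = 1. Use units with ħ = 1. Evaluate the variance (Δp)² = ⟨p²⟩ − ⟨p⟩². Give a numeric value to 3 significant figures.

Compute ⟨p⟩ and ⟨p²⟩ separately; (Δp)² = ⟨p²⟩ − ⟨p⟩².
d/dx sin(nπx/d) = (nπ/d)·cos(nπx/d) and d²/dx² sin(nπx/d) = −(nπ/d)²·sin(nπx/d); on 0 ≤ x ≤ d, ∫sin²(nπx/d) dx = d/2 and ∫sin(nπx/d)·cos(nπx/d) dx = 0.
Normalization: ∫|φ|² dx = 3.9300.
⟨p⟩ = 0.0000 and ⟨p²⟩ = 0.15976.
(Δp)² = 0.15976 − (0.0000)² = 0.15976.

0.160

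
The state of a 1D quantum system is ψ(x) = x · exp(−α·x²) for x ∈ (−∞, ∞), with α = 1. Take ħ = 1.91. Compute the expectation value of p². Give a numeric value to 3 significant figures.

p² ψ = −ħ² d²ψ/dx²; ⟨p²⟩ = −ħ² ∫ ψ*·ψ'' dx / ∫|ψ|² dx.
Expand each integrand as polynomial × e^(−2αx²) and use ∫x^(2j)·e^(−2αx²) dx = (2j−1)!!/(4α)^j · √(π/(2α)), odd powers → 0; here √(π/(2α)) = 1.2533. Differentiate with the product rule, d/dx e^(−αx²) = −2αx·e^(−αx²).
State is unnormalized: ∫|ψ|² dx = 0.31333, and ∫ψ*·(−ħ² ψ'') dx = 3.4292, so ⟨p²⟩ = 3.4292 / 0.31333.
⟨p²⟩ = 10.944.

10.9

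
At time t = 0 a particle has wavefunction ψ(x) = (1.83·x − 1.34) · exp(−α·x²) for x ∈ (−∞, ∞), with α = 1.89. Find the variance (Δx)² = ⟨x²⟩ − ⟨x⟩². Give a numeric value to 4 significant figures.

Compute ⟨x⟩ and ⟨x²⟩ separately, then (Δx)² = ⟨x²⟩ − ⟨x⟩².
Expand each integrand as polynomial × e^(−2αx²) and use ∫x^(2j)·e^(−2αx²) dx = (2j−1)!!/(4α)^j · √(π/(2α)), odd powers → 0; here √(π/(2α)) = 0.91165.
Normalization: ∫|ψ|² dx = 2.0408.
⟨x⟩ = -0.28980 and ⟨x²⟩ = 0.18463.
(Δx)² = 0.18463 − (-0.28980)² = 0.10064.

0.1006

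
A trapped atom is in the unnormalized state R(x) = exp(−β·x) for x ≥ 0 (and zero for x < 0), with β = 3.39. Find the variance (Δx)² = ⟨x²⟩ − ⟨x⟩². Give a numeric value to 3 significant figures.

Compute ⟨x⟩ and ⟨x²⟩ separately, then (Δx)² = ⟨x²⟩ − ⟨x⟩².
Every integrand reduces to terms xʲ·e^(−2βx) on [0, ∞); use ∫₀^∞ xʲ·e^(−2βx) dx = j!/(2β)^(j+1).
Normalization: ∫|R|² dx = 0.14749.
⟨x⟩ = 0.14749 and ⟨x²⟩ = 0.043508.
(Δx)² = 0.043508 − (0.14749)² = 0.021754.

0.0218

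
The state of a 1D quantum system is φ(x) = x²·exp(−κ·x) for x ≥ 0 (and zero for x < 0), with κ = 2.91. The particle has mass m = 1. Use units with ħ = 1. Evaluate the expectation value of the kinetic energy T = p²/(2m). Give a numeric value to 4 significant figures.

T = −(ħ²/2m) d²/dx², so ⟨T⟩ = −(ħ²/2m) ∫ φ*·φ'' dx / ∫|φ|² dx; with m = 1.
Differentiate x²·exp(−κ·x) with the product rule; every integrand then reduces to terms xʲ·e^(−2κx) on [0, ∞), with ∫₀^∞ xʲ·e^(−2κx) dx = j!/(2κ)^(j+1).
State is unnormalized: ∫|φ|² dx = 0.0035942, and ∫φ*·(−ħ²/2m · φ'') dx = 0.0050726, so ⟨T⟩ = 0.0050726 / 0.0035942.
⟨T⟩ = 1.4114.

1.411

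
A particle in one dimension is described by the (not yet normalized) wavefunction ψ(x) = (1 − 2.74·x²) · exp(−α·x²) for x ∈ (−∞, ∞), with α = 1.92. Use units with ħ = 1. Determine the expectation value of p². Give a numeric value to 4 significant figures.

p² ψ = −ħ² d²ψ/dx²; ⟨p²⟩ = −ħ² ∫ ψ*·ψ'' dx / ∫|ψ|² dx.
Expand each integrand as polynomial × e^(−2αx²) and use ∫x^(2j)·e^(−2αx²) dx = (2j−1)!!/(4α)^j · √(π/(2α)), odd powers → 0; here √(π/(2α)) = 0.90450. Differentiate with the product rule, d/dx e^(−αx²) = −2αx·e^(−αx²).
State is unnormalized: ∫|ψ|² dx = 0.60449, and ∫ψ*·(−ħ² ψ'') dx = 4.5232, so ⟨p²⟩ = 4.5232 / 0.60449.
⟨p²⟩ = 7.4826.

7.483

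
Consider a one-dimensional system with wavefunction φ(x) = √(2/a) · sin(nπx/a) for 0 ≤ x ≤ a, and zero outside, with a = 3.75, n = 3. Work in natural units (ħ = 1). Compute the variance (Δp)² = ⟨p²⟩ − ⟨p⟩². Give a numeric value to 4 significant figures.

6.317

Compute ⟨p⟩ and ⟨p²⟩ separately; (Δp)² = ⟨p²⟩ − ⟨p⟩².
d/dx sin(nπx/a) = (nπ/a)·cos(nπx/a) and d²/dx² sin(nπx/a) = −(nπ/a)²·sin(nπx/a); on 0 ≤ x ≤ a, ∫sin²(nπx/a) dx = a/2 and ∫sin(nπx/a)·cos(nπx/a) dx = 0.
⟨p⟩ = 0.0000 and ⟨p²⟩ = 6.3165.
(Δp)² = 6.3165 − (0.0000)² = 6.3165.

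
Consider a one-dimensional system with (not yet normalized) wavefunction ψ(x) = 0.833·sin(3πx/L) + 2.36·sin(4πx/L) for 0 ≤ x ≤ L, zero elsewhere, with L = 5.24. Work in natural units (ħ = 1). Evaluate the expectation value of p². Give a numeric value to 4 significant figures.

p² ψ = −ħ² d²ψ/dx²; ⟨p²⟩ = −ħ² ∫ ψ*·ψ'' dx / ∫|ψ|² dx.
d²/dx² sin(jπx/L) = −(jπ/L)²·sin(jπx/L); on 0 ≤ x ≤ L, ∫sin²(jπx/L) dx = L/2 and ∫sin(jπx/L)·sin(lπx/L) dx = 0 for j ≠ l, so only diagonal terms survive in ∫|ψ|² and ∫ψ·ψ″; ∫ψ·ψ′ dx = [ψ²/2] between the walls = 0.
State is unnormalized: ∫|ψ|² dx = 16.410, and ∫ψ*·(−ħ² ψ'') dx = 89.805, so ⟨p²⟩ = 89.805 / 16.410.
⟨p²⟩ = 5.4724.

5.472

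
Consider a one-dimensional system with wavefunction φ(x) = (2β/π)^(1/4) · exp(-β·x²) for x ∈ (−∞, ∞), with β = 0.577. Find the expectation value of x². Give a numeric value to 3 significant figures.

⟨x²⟩ = ∫ x²·|φ|² dx (integrals over the domain).
Gaussian moments: ∫x^(2j)·e^(−2βx²) dx = (2j−1)!!/(4β)^j · √(π/(2β)), odd powers integrate to 0; here √(π/(2β)) = 1.6500.
⟨x²⟩ = 0.43328.

0.433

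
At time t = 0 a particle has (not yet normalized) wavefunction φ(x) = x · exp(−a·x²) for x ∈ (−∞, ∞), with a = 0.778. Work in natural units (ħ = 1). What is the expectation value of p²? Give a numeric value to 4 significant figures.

p² φ = −ħ² d²φ/dx²; ⟨p²⟩ = −ħ² ∫ φ*·φ'' dx / ∫|φ|² dx.
Expand each integrand as polynomial × e^(−2ax²) and use ∫x^(2j)·e^(−2ax²) dx = (2j−1)!!/(4a)^j · √(π/(2a)), odd powers → 0; here √(π/(2a)) = 1.4209. Differentiate with the product rule, d/dx e^(−ax²) = −2ax·e^(−ax²).
State is unnormalized: ∫|φ|² dx = 0.45659, and ∫φ*·(−ħ² φ'') dx = 1.0657, so ⟨p²⟩ = 1.0657 / 0.45659.
⟨p²⟩ = 2.3340.

2.334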